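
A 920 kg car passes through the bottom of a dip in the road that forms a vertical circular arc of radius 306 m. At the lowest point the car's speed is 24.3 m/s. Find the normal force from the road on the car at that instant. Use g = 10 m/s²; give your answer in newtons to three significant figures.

11000 N

At the lowest point, N points up (toward the centre) and the weight mg points down (away from the centre), so the net inward force is N − mg = mv²/r.
N = m(v²/r + g) = 920 × ((24.3)²/306 + 10.0) = 920 × (1.930 + 10.0) = 920 × 11.93 = 10980 N.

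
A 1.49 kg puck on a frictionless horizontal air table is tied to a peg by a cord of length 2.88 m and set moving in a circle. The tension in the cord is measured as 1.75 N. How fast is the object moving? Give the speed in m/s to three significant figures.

T = m v²/r ⇒ v = √(T r / m) = √(1.75 × 2.88 / 1.49) = √3.383 = 1.839 m/s.

1.84 m/s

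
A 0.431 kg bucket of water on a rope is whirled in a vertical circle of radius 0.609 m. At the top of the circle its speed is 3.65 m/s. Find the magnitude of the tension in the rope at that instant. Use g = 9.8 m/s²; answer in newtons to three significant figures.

5.20 N

At the top, both T and the weight mg point inward (toward the centre), so T + mg = mv²/r.
T = m(v²/r − g) = 0.431 × ((3.65)²/0.609 − 9.8) = 0.431 × (21.88 − 9.8) = 0.431 × 12.08 = 5.205 N.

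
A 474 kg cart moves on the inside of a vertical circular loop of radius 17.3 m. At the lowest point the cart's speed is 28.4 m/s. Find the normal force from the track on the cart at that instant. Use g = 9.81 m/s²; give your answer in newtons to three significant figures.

26700 N

At the lowest point, N points up (toward the centre) and the weight mg points down (away from the centre), so the net inward force is N − mg = mv²/r.
N = m(v²/r + g) = 474 × ((28.4)²/17.3 + 9.81) = 474 × (46.62 + 9.81) = 474 × 56.43 = 26750 N.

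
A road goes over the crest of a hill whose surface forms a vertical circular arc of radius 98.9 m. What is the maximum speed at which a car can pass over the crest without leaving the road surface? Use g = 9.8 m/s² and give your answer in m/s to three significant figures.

At the crest the centre of the circle is below the car, so the net downward (centripetal) force is mg − N = mv²/r.
The car leaves the road when N → 0, giving v_max = √(g r) = √(9.8 × 98.9) = 31.13 m/s.

31.1 m/s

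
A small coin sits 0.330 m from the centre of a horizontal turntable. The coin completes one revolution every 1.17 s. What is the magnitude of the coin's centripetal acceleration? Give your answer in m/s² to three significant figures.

9.52 m/s²

v = 2πr/T = 2π × 0.330/1.17 = 1.772 m/s.
a_c = v²/r = (1.772)²/0.330 = 3.141/0.330 = 9.517 m/s².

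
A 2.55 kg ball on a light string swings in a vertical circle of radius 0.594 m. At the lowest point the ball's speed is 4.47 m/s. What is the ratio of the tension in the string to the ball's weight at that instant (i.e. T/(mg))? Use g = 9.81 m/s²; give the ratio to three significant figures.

4.43

At the bottom, T − mg = mv²/r, so T = m(v²/r + g) and T/(mg) = v²/(rg) + 1 = (4.47)²/(0.594 × 9.81) + 1 = 3.429 + 1 = 4.429.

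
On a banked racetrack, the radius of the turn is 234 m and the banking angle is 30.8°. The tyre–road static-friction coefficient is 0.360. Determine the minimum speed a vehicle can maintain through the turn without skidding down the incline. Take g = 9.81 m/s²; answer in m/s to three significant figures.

21.1 m/s

At the minimum speed, friction acts up the slope at its limiting value f = μN. Radially (horizontal, toward centre): N sinθ − μN cosθ = mv²/r. Vertically: N cosθ + μN sinθ = mg.
Dividing: v² = r g (sinθ − μcosθ)/(cosθ + μsinθ).
sinθ − μcosθ = 0.5120 − 0.360×0.8590 = 0.2028; cosθ + μsinθ = 0.8590 + 0.360×0.5120 = 1.043.
v² = 234 × 9.81 × 0.2028/1.043 = 446.3 m²/s², so v = 21.12 m/s.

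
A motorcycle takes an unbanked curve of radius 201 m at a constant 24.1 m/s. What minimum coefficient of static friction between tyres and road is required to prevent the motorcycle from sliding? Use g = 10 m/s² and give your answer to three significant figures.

0.289

Friction provides the centripetal force: μ_s m g = m v²/r, so μ_s = v²/(g r) = (24.10)²/(10.0 × 201) = 580.8/2010 = 0.2890.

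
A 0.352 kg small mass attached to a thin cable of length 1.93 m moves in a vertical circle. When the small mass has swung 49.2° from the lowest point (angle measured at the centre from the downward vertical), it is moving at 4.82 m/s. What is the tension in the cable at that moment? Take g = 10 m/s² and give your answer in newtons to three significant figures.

Take the radial direction toward the centre of the circle as positive. The component of the weight along the string toward the centre is −mg cos φ (φ measured from the bottom), so Newton's second law along the string gives T − mg cos φ = m v²/r.
cos 49.2° = 0.6534, so T = m(v²/r + g cos φ) = 0.352 × ((4.82)²/1.93 + 10.0 × 0.6534) = 0.352 × (12.04 + (6.534)) = 0.352 × 18.57 = 6.537 N.

6.54 N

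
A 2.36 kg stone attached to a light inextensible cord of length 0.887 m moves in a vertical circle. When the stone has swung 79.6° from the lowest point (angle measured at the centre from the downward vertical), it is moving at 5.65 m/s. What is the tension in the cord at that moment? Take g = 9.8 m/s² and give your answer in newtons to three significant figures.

89.1 N

Take the radial direction toward the centre of the circle as positive. The component of the weight along the string toward the centre is −mg cos φ (φ measured from the bottom), so Newton's second law along the string gives T − mg cos φ = m v²/r.
cos 79.6° = 0.1805, so T = m(v²/r + g cos φ) = 2.36 × ((5.65)²/0.887 + 9.8 × 0.1805) = 2.36 × (35.99 + (1.769)) = 2.36 × 37.76 = 89.11 N.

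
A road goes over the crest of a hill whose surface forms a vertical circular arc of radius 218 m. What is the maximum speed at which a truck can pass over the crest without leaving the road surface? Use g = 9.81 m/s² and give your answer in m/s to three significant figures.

46.2 m/s

At the crest the centre of the circle is below the truck, so the net downward (centripetal) force is mg − N = mv²/r.
The truck leaves the road when N → 0, giving v_max = √(g r) = √(9.81 × 218) = 46.24 m/s.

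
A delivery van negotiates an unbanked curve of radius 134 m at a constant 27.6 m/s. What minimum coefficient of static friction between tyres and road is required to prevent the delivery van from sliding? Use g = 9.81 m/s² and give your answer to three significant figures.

0.579

Friction provides the centripetal force: μ_s m g = m v²/r, so μ_s = v²/(g r) = (27.60)²/(9.81 × 134) = 761.8/1315 = 0.5795.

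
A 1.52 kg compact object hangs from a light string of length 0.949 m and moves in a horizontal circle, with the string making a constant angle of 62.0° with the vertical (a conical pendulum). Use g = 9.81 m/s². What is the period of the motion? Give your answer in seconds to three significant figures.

1.34 s

r = L sinθ = 0.8379 m. From T sinθ = mω²r and T cosθ = mg: tanθ = ω²r/g, so ω² = g tanθ / r = g/(L cosθ).
ω = √(g/(L cosθ)) = √(9.81/(0.949 × 0.4695)) = √22.02 = 4.692 rad/s.
Period = 2π/ω = 1.339 s.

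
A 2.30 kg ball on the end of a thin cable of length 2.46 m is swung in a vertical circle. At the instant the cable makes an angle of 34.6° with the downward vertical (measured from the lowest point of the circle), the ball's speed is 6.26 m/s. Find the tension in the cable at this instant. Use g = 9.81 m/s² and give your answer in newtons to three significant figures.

Take the radial direction toward the centre of the circle as positive. The component of the weight along the string toward the centre is −mg cos φ (φ measured from the bottom), so Newton's second law along the string gives T − mg cos φ = m v²/r.
cos 34.6° = 0.8231, so T = m(v²/r + g cos φ) = 2.30 × ((6.26)²/2.46 + 9.81 × 0.8231) = 2.30 × (15.93 + (8.075)) = 2.30 × 24.00 = 55.21 N.

55.2 N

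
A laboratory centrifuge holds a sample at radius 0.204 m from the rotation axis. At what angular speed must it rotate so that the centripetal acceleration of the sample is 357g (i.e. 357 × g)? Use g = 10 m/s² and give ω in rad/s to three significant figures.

Centripetal acceleration a_c = ω²r. Setting ω²r = 357g:
ω = √(357g / r) = √(357 × 10.0 / 0.204) = √17500 = 132.3 rad/s.

132 rad/s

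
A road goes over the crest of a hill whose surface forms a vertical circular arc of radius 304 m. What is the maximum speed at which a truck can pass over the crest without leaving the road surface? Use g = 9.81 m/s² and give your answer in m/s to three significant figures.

54.6 m/s

At the crest the centre of the circle is below the truck, so the net downward (centripetal) force is mg − N = mv²/r.
The truck leaves the road when N → 0, giving v_max = √(g r) = √(9.81 × 304) = 54.61 m/s.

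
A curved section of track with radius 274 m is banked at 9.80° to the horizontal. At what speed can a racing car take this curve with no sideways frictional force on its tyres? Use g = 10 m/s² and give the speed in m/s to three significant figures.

21.8 m/s

On a frictionless banked curve, N sinθ = mv²/r and N cosθ = mg, so tanθ = v²/(rg).
v = √(r g tanθ) = √(274 × 10.0 × tan 9.80°) = √(274 × 10.0 × 0.1727) = √473.3 = 21.76 m/s.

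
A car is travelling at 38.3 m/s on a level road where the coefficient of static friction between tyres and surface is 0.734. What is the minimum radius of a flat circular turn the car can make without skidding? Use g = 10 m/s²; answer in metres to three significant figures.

200 m

At the limit, μ_s m g = m v²/r, so r_min = v²/(μ_s g) = (38.3)²/(0.734 × 10.0) = 1467/7.340 = 199.8 m.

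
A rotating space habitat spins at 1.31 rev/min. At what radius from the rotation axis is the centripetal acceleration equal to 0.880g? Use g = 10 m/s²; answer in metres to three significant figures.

468 m

ω = 1.31 rev/min × 2π/60 = 0.1372 rad/s.
a_c = ω²r = 0.880g ⇒ r = 0.880 × 10.0 / (0.1372)² = 8.800/0.01882 = 467.6 m.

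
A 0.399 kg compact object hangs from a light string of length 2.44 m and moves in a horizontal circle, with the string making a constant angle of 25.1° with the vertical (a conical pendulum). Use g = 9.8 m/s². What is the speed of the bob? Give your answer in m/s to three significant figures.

2.18 m/s

The radius of the circle is r = L sinθ = 2.44 × sin 25.1° = 1.035 m.
Horizontally T sinθ = mv²/r and vertically T cosθ = mg, so tanθ = v²/(rg).
v = √(r g tanθ) = √(1.035 × 9.8 × 0.4684) = √4.752 = 2.180 m/s.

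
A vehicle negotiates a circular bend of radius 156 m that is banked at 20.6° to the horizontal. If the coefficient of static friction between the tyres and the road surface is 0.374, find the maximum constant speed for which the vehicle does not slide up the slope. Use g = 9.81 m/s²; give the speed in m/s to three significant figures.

36.5 m/s

At the maximum speed, friction acts down the slope at its limiting value f = μN. Radially (horizontal, toward centre): N sinθ + μN cosθ = mv²/r. Vertically: N cosθ − μN sinθ = mg.
Dividing: v² = r g (sinθ + μcosθ)/(cosθ − μsinθ).
sinθ + μcosθ = 0.3518 + 0.374×0.9361 = 0.7019; cosθ − μsinθ = 0.9361 − 0.374×0.3518 = 0.8045.
v² = 156 × 9.81 × 0.7019/0.8045 = 1335 m²/s², so v = 36.54 m/s.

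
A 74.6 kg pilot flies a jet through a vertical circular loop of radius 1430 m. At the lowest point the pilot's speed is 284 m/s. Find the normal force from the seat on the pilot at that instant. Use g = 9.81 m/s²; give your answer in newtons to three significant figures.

At the lowest point, N points up (toward the centre) and the weight mg points down (away from the centre), so the net inward force is N − mg = mv²/r.
N = m(v²/r + g) = 74.6 × ((284)²/1430 + 9.81) = 74.6 × (56.40 + 9.81) = 74.6 × 66.21 = 4939 N.

4940 N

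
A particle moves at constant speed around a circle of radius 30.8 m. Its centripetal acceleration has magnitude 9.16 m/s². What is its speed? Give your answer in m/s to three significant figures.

16.8 m/s

a_c = v²/r ⇒ v = √(a_c · r) = √(9.16 × 30.8) = √282.1 = 16.80 m/s.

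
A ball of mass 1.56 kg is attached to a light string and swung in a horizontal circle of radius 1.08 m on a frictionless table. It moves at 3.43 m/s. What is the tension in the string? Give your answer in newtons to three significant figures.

The tension is the only horizontal force, so it supplies the full centripetal force: T = m v²/r = 1.56 × (3.430)²/1.08 = 1.56 × 11.76/1.08 = 16.99 N.

17.0 N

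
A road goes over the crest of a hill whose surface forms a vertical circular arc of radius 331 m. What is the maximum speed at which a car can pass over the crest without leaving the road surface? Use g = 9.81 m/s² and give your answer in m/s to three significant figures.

At the crest the centre of the circle is below the car, so the net downward (centripetal) force is mg − N = mv²/r.
The car leaves the road when N → 0, giving v_max = √(g r) = √(9.81 × 331) = 56.98 m/s.

57.0 m/s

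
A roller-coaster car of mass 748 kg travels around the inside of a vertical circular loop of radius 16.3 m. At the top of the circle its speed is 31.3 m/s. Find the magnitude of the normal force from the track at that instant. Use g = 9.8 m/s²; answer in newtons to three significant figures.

At the top, both N and the weight mg point inward (toward the centre), so N + mg = mv²/r.
N = m(v²/r − g) = 748 × ((31.3)²/16.3 − 9.8) = 748 × (60.10 − 9.8) = 748 × 50.30 = 37630 N.

37600 N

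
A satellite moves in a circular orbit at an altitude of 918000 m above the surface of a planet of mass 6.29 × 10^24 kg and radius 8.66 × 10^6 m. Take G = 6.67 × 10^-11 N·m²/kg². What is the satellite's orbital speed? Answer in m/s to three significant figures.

Orbital radius r = R + h = 8.66 × 10^6 + 918000 = 9.578 × 10^6 m.
Gravity supplies the centripetal force: G M m / r² = m v² / r, so v = √(GM/r).
v = √(6.67 × 10^-11 × 6.29 × 10^24 / 9.578 × 10^6) = √(4.380 × 10^7) = 6618 m/s.

6620 m/s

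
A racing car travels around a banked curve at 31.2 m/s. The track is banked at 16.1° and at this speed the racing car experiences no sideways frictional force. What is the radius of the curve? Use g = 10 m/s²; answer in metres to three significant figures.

Frictionless banking: tanθ = v²/(rg), so r = v²/(g tanθ).
r = (31.2)²/(10.0 × tan 16.1°) = 973.4/(10.0 × 0.2886) = 973.4/2.886 = 337.3 m.

337 m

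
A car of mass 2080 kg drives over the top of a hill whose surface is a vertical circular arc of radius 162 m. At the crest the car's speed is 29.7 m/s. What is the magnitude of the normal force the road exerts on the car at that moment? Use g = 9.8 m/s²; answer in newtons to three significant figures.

At the crest the centripetal acceleration points downward (toward the centre of the arc), so mg − N = mv²/r.
N = m(g − v²/r) = 2080 × (9.8 − (29.7)²/162) = 2080 × (9.8 − 5.445) = 2080 × 4.355 = 9058 N.

9060 N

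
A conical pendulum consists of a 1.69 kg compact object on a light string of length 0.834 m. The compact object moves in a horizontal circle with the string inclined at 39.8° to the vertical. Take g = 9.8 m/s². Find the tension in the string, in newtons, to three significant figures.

Vertically the bob has no acceleration, so T cosθ = mg.
T = mg/cosθ = 1.69 × 9.8 / cos 39.8° = 16.56/0.7683 = 21.56 N.

21.6 N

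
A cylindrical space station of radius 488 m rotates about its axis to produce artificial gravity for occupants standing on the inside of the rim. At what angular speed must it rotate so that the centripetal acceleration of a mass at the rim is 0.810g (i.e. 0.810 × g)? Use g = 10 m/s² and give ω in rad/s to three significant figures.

Centripetal acceleration a_c = ω²r. Setting ω²r = 0.810g:
ω = √(0.810g / r) = √(0.810 × 10.0 / 488) = √0.01660 = 0.1288 rad/s.

0.129 rad/s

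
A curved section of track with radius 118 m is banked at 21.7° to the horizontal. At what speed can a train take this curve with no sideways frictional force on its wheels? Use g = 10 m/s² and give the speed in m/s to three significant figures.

21.7 m/s

On a frictionless banked curve, N sinθ = mv²/r and N cosθ = mg, so tanθ = v²/(rg).
v = √(r g tanθ) = √(118 × 10.0 × tan 21.7°) = √(118 × 10.0 × 0.3979) = √469.6 = 21.67 m/s.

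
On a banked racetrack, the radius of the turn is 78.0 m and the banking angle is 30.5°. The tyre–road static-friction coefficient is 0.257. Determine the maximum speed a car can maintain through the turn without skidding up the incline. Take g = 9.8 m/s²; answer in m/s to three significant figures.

At the maximum speed, friction acts down the slope at its limiting value f = μN. Radially (horizontal, toward centre): N sinθ + μN cosθ = mv²/r. Vertically: N cosθ − μN sinθ = mg.
Dividing: v² = r g (sinθ + μcosθ)/(cosθ − μsinθ).
sinθ + μcosθ = 0.5075 + 0.257×0.8616 = 0.7290; cosθ − μsinθ = 0.8616 − 0.257×0.5075 = 0.7312.
v² = 78.0 × 9.8 × 0.7290/0.7312 = 762.1 m²/s², so v = 27.61 m/s.

27.6 m/s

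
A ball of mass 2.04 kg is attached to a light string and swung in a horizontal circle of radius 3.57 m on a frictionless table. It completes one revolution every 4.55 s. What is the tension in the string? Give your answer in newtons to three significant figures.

v = 2πr/T = 2π × 3.57/4.55 = 4.930 m/s.
The tension is the only horizontal force, so it supplies the full centripetal force: T = m v²/r = 2.04 × (4.930)²/3.57 = 2.04 × 24.30/3.57 = 13.89 N.

13.9 N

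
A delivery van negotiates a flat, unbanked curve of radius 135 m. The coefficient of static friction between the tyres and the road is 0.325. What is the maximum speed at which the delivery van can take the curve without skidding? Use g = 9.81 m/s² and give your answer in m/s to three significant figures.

On a flat curve, static friction is the only horizontal force, so it must supply the full centripetal force: μ_s m g = m v²/r.
Mass cancels: v_max = √(μ_s g r) = √(0.325 × 9.81 × 135) = √430.4 = 20.75 m/s.

20.7 m/s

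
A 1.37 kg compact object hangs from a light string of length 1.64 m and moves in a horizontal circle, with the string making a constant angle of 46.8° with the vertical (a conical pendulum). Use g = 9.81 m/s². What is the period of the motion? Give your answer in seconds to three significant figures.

r = L sinθ = 1.196 m. From T sinθ = mω²r and T cosθ = mg: tanθ = ω²r/g, so ω² = g tanθ / r = g/(L cosθ).
ω = √(g/(L cosθ)) = √(9.81/(1.64 × 0.6845)) = √8.738 = 2.956 rad/s.
Period = 2π/ω = 2.126 s.

2.13 s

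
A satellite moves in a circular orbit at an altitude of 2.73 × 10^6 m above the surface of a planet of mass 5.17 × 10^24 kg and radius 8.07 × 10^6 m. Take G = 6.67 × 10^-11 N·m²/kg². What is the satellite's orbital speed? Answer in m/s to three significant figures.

5650 m/s

Orbital radius r = R + h = 8.07 × 10^6 + 2.73 × 10^6 = 1.080 × 10^7 m.
Gravity supplies the centripetal force: G M m / r² = m v² / r, so v = √(GM/r).
v = √(6.67 × 10^-11 × 5.17 × 10^24 / 1.080 × 10^7) = √(3.193 × 10^7) = 5651 m/s.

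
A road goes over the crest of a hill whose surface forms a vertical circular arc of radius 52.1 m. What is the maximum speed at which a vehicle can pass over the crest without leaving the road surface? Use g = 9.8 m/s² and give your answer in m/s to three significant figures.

22.6 m/s

At the crest the centre of the circle is below the vehicle, so the net downward (centripetal) force is mg − N = mv²/r.
The vehicle leaves the road when N → 0, giving v_max = √(g r) = √(9.8 × 52.1) = 22.60 m/s.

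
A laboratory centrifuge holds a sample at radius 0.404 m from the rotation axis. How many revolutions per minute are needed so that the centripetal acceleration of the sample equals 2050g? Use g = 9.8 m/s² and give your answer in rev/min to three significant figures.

Require ω²r = 2050g, so ω = √(2050 × 9.8/0.404) = 223.0 rad/s.
In rev/min: ω × 60/(2π) = 223.0 × 60/(2π) = 2129 rev/min.

2130 rev/min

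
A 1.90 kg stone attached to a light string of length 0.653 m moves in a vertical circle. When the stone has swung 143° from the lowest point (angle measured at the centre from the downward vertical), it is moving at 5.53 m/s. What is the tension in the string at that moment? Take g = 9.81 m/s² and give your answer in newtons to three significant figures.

Take the radial direction toward the centre of the circle as positive. The component of the weight along the string toward the centre is −mg cos φ (φ measured from the bottom), so Newton's second law along the string gives T − mg cos φ = m v²/r.
cos 143° = -0.7986, so T = m(v²/r + g cos φ) = 1.90 × ((5.53)²/0.653 + 9.81 × -0.7986) = 1.90 × (46.83 + (-7.835)) = 1.90 × 39.00 = 74.09 N.

74.1 N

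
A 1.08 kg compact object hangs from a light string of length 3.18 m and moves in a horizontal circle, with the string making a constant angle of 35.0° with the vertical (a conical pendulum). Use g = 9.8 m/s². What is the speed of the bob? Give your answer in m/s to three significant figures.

3.54 m/s

The radius of the circle is r = L sinθ = 3.18 × sin 35.0° = 1.824 m.
Horizontally T sinθ = mv²/r and vertically T cosθ = mg, so tanθ = v²/(rg).
v = √(r g tanθ) = √(1.824 × 9.8 × 0.7002) = √12.52 = 3.538 m/s.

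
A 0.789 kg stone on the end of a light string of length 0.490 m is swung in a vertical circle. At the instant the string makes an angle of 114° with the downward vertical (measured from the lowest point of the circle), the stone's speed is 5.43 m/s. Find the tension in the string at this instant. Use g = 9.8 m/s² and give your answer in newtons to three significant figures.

44.3 N

Take the radial direction toward the centre of the circle as positive. The component of the weight along the string toward the centre is −mg cos φ (φ measured from the bottom), so Newton's second law along the string gives T − mg cos φ = m v²/r.
cos 114° = -0.4067, so T = m(v²/r + g cos φ) = 0.789 × ((5.43)²/0.490 + 9.8 × -0.4067) = 0.789 × (60.17 + (-3.986)) = 0.789 × 56.19 = 44.33 N.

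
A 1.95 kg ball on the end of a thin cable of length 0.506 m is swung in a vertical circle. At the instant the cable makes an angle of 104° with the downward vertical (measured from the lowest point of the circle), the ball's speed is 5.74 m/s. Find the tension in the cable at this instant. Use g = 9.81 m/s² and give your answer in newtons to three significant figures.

Take the radial direction toward the centre of the circle as positive. The component of the weight along the string toward the centre is −mg cos φ (φ measured from the bottom), so Newton's second law along the string gives T − mg cos φ = m v²/r.
cos 104° = -0.2419, so T = m(v²/r + g cos φ) = 1.95 × ((5.74)²/0.506 + 9.81 × -0.2419) = 1.95 × (65.11 + (-2.373)) = 1.95 × 62.74 = 122.3 N.

122 N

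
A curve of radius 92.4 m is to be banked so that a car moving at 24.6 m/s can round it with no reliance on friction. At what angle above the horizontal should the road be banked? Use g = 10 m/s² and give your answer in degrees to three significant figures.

With no friction, the horizontal component of the normal force provides the centripetal force: N sinθ = mv²/r, while N cosθ = mg vertically.
Dividing: tanθ = v²/(r g) = (24.6)²/(92.4 × 10.0) = 605.2/924.0 = 0.6549.
θ = arctan(0.6549) = 33.22°.

33.2°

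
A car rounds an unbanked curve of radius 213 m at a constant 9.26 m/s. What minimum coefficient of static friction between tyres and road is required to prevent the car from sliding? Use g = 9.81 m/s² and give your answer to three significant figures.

Friction provides the centripetal force: μ_s m g = m v²/r, so μ_s = v²/(g r) = (9.260)²/(9.81 × 213) = 85.75/2090 = 0.04104.

0.0410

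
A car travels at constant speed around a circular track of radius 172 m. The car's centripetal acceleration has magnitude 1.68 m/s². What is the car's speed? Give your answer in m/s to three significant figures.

a_c = v²/r ⇒ v = √(a_c · r) = √(1.68 × 172) = √289.0 = 17.00 m/s.

17.0 m/s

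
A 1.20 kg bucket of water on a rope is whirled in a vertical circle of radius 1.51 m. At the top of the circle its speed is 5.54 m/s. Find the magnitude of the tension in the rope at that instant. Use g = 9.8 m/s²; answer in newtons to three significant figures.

12.6 N

At the top, both T and the weight mg point inward (toward the centre), so T + mg = mv²/r.
T = m(v²/r − g) = 1.20 × ((5.54)²/1.51 − 9.8) = 1.20 × (20.33 − 9.8) = 1.20 × 10.53 = 12.63 N.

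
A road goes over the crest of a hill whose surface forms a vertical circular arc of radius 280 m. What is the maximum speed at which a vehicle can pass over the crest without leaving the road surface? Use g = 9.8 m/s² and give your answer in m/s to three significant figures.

At the crest the centre of the circle is below the vehicle, so the net downward (centripetal) force is mg − N = mv²/r.
The vehicle leaves the road when N → 0, giving v_max = √(g r) = √(9.8 × 280) = 52.38 m/s.

52.4 m/s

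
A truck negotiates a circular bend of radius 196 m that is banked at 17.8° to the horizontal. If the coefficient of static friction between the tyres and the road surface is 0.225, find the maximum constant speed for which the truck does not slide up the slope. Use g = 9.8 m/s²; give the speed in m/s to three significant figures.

At the maximum speed, friction acts down the slope at its limiting value f = μN. Radially (horizontal, toward centre): N sinθ + μN cosθ = mv²/r. Vertically: N cosθ − μN sinθ = mg.
Dividing: v² = r g (sinθ + μcosθ)/(cosθ − μsinθ).
sinθ + μcosθ = 0.3057 + 0.225×0.9521 = 0.5199; cosθ − μsinθ = 0.9521 − 0.225×0.3057 = 0.8833.
v² = 196 × 9.8 × 0.5199/0.8833 = 1131 m²/s², so v = 33.62 m/s.

33.6 m/s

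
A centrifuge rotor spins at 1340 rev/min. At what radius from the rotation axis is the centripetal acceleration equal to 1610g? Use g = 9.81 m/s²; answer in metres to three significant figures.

0.802 m

ω = 1340 rev/min × 2π/60 = 140.3 rad/s.
a_c = ω²r = 1610g ⇒ r = 1610 × 9.81 / (140.3)² = 15790/19690 = 0.8021 m.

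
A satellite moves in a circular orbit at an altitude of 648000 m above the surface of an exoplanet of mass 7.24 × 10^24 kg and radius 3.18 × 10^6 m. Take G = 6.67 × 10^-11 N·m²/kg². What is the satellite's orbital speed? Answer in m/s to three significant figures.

11200 m/s

Orbital radius r = R + h = 3.18 × 10^6 + 648000 = 3.828 × 10^6 m.
Gravity supplies the centripetal force: G M m / r² = m v² / r, so v = √(GM/r).
v = √(6.67 × 10^-11 × 7.24 × 10^24 / 3.828 × 10^6) = √(1.262 × 10^8) = 11230 m/s.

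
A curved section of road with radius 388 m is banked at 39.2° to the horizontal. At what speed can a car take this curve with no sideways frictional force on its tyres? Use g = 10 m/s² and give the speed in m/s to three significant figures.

56.3 m/s

On a frictionless banked curve, N sinθ = mv²/r and N cosθ = mg, so tanθ = v²/(rg).
v = √(r g tanθ) = √(388 × 10.0 × tan 39.2°) = √(388 × 10.0 × 0.8156) = √3164 = 56.25 m/s.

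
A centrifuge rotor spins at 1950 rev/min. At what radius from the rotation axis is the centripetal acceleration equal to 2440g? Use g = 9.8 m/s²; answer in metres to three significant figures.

0.573 m

ω = 1950 rev/min × 2π/60 = 204.2 rad/s.
a_c = ω²r = 2440g ⇒ r = 2440 × 9.8 / (204.2)² = 23910/41700 = 0.5734 m.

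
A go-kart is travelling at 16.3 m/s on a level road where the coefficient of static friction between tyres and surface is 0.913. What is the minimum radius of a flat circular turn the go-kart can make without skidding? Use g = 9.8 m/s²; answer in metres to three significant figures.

At the limit, μ_s m g = m v²/r, so r_min = v²/(μ_s g) = (16.3)²/(0.913 × 9.8) = 265.7/8.947 = 29.69 m.

29.7 m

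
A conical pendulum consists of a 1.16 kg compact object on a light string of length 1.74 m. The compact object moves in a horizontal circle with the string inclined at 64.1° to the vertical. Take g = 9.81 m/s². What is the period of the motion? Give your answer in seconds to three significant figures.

1.75 s

r = L sinθ = 1.565 m. From T sinθ = mω²r and T cosθ = mg: tanθ = ω²r/g, so ω² = g tanθ / r = g/(L cosθ).
ω = √(g/(L cosθ)) = √(9.81/(1.74 × 0.4368)) = √12.91 = 3.593 rad/s.
Period = 2π/ω = 1.749 s.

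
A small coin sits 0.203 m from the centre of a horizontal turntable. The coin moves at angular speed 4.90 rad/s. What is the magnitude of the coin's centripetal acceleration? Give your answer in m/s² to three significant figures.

v = ωr = 4.90 × 0.203 = 0.9947 m/s.
a_c = v²/r = (0.9947)²/0.203 = 0.9894/0.203 = 4.874 m/s².

4.87 m/s²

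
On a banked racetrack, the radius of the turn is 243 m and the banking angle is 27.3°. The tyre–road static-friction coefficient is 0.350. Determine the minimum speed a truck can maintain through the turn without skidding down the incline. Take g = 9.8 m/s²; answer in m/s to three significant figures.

18.3 m/s

At the minimum speed, friction acts up the slope at its limiting value f = μN. Radially (horizontal, toward centre): N sinθ − μN cosθ = mv²/r. Vertically: N cosθ + μN sinθ = mg.
Dividing: v² = r g (sinθ − μcosθ)/(cosθ + μsinθ).
sinθ − μcosθ = 0.4586 − 0.350×0.8886 = 0.1476; cosθ + μsinθ = 0.8886 + 0.350×0.4586 = 1.049.
v² = 243 × 9.8 × 0.1476/1.049 = 335.1 m²/s², so v = 18.31 m/s.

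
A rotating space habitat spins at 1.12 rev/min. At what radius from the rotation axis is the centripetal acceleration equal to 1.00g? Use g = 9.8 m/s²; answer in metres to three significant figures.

712 m

ω = 1.12 rev/min × 2π/60 = 0.1173 rad/s.
a_c = ω²r = 1.00g ⇒ r = 1.00 × 9.8 / (0.1173)² = 9.800/0.01376 = 712.4 m.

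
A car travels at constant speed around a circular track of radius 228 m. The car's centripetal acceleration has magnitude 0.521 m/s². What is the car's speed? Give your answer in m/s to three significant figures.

10.9 m/s

a_c = v²/r ⇒ v = √(a_c · r) = √(0.521 × 228) = √118.8 = 10.90 m/s.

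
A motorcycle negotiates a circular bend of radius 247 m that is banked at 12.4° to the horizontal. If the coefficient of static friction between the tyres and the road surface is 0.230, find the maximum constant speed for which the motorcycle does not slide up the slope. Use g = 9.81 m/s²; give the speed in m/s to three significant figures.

At the maximum speed, friction acts down the slope at its limiting value f = μN. Radially (horizontal, toward centre): N sinθ + μN cosθ = mv²/r. Vertically: N cosθ − μN sinθ = mg.
Dividing: v² = r g (sinθ + μcosθ)/(cosθ − μsinθ).
sinθ + μcosθ = 0.2147 + 0.230×0.9767 = 0.4394; cosθ − μsinθ = 0.9767 − 0.230×0.2147 = 0.9273.
v² = 247 × 9.81 × 0.4394/0.9273 = 1148 m²/s², so v = 33.88 m/s.

33.9 m/s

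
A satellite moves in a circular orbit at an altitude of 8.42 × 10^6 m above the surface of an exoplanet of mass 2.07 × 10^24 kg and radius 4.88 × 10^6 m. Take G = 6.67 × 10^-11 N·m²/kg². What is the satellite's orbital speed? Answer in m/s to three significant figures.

Orbital radius r = R + h = 4.88 × 10^6 + 8.42 × 10^6 = 1.330 × 10^7 m.
Gravity supplies the centripetal force: G M m / r² = m v² / r, so v = √(GM/r).
v = √(6.67 × 10^-11 × 2.07 × 10^24 / 1.330 × 10^7) = √(1.038 × 10^7) = 3222 m/s.

3220 m/s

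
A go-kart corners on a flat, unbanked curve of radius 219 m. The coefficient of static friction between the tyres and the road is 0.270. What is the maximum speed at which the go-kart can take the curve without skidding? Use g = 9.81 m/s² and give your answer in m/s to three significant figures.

The only inward force on a level bend is static friction, so at the limit f_s = μ_s N = μ_s m g = m v²/r.
Mass cancels: v_max = √(μ_s g r) = √(0.270 × 9.81 × 219) = √580.1 = 24.08 m/s.

24.1 m/s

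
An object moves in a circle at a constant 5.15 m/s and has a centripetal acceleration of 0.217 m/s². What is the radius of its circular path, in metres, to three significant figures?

122 m

a_c = v²/r ⇒ r = v²/a_c = (5.15)²/0.217 = 26.52/0.217 = 122.2 m.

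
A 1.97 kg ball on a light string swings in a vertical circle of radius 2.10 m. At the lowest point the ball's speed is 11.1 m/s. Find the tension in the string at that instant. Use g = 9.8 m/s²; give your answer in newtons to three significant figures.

At the lowest point, T points up (toward the centre) and the weight mg points down (away from the centre), so the net inward force is T − mg = mv²/r.
T = m(v²/r + g) = 1.97 × ((11.1)²/2.10 + 9.8) = 1.97 × (58.67 + 9.8) = 1.97 × 68.47 = 134.9 N.

135 N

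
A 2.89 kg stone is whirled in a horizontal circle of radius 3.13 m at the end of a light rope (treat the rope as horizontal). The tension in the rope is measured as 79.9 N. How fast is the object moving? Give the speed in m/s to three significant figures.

9.30 m/s

T = m v²/r ⇒ v = √(T r / m) = √(79.9 × 3.13 / 2.89) = √86.54 = 9.302 m/s.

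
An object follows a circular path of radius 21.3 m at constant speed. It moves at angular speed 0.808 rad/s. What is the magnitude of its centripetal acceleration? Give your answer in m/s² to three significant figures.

13.9 m/s²

v = ωr = 0.808 × 21.3 = 17.21 m/s.
a_c = v²/r = (17.21)²/21.3 = 296.2/21.3 = 13.91 m/s².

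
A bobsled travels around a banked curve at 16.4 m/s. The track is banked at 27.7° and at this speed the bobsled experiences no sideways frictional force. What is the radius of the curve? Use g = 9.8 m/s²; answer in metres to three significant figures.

Frictionless banking: tanθ = v²/(rg), so r = v²/(g tanθ).
r = (16.4)²/(9.8 × tan 27.7°) = 269.0/(9.8 × 0.5250) = 269.0/5.145 = 52.27 m.

52.3 m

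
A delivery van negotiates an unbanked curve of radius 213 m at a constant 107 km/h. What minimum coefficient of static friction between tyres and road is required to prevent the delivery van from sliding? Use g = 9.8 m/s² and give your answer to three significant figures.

v = 107/3.6 = 29.72 m/s.
Friction provides the centripetal force: μ_s m g = m v²/r, so μ_s = v²/(g r) = (29.72)²/(9.8 × 213) = 883.4/2087 = 0.4232.

0.423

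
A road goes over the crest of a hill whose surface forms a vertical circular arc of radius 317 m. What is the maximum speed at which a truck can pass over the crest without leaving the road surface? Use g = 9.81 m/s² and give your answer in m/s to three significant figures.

55.8 m/s

At the crest the centre of the circle is below the truck, so the net downward (centripetal) force is mg − N = mv²/r.
The truck leaves the road when N → 0, giving v_max = √(g r) = √(9.81 × 317) = 55.77 m/s.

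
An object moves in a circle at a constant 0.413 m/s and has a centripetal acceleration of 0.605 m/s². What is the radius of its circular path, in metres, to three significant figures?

0.282 m

a_c = v²/r ⇒ r = v²/a_c = (0.413)²/0.605 = 0.1706/0.605 = 0.2819 m.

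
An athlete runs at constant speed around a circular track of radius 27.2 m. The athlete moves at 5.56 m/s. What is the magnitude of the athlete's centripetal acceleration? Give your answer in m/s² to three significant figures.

a_c = v²/r = (5.560)²/27.2 = 30.91/27.2 = 1.137 m/s².

1.14 m/s²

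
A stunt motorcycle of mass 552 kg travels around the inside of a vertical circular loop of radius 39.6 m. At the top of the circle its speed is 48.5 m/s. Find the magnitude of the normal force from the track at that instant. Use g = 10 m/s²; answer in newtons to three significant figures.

At the top, both N and the weight mg point inward (toward the centre), so N + mg = mv²/r.
N = m(v²/r − g) = 552 × ((48.5)²/39.6 − 10.0) = 552 × (59.40 − 10.0) = 552 × 49.40 = 27270 N.

27300 N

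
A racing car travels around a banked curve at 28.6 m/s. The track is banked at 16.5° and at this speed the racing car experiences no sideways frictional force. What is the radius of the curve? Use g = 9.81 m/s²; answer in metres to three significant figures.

281 m

Frictionless banking: tanθ = v²/(rg), so r = v²/(g tanθ).
r = (28.6)²/(9.81 × tan 16.5°) = 818.0/(9.81 × 0.2962) = 818.0/2.906 = 281.5 m.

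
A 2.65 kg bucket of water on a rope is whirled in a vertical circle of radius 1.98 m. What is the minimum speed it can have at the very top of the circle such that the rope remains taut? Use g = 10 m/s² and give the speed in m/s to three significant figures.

4.45 m/s

At the highest point the centre is directly below, so both the weight and T act inward: T + mg = mv²/r.
At minimum speed T → 0, so mg = mv_min²/r ⇒ v_min = √(g r) = √(10.0 × 1.98) = 4.450 m/s.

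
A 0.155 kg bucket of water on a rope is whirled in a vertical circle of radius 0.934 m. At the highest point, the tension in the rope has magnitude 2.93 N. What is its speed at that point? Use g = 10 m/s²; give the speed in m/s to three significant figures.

5.20 m/s

At the top, T + mg = mv²/r, so v = √(r(T/m + g)) = √(0.934 × (2.93/0.155 + 10.0)) = √(0.934 × 28.90) = √27.00 = 5.196 m/s.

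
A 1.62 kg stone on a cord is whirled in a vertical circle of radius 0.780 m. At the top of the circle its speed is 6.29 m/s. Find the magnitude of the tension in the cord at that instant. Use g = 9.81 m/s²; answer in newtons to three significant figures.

66.3 N

At the top, both T and the weight mg point inward (toward the centre), so T + mg = mv²/r.
T = m(v²/r − g) = 1.62 × ((6.29)²/0.780 − 9.81) = 1.62 × (50.72 − 9.81) = 1.62 × 40.91 = 66.28 N.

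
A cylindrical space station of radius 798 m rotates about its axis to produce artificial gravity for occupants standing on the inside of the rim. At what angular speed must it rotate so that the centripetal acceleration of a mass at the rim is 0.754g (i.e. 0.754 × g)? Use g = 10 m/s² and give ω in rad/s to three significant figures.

0.0972 rad/s

Centripetal acceleration a_c = ω²r. Setting ω²r = 0.754g:
ω = √(0.754g / r) = √(0.754 × 10.0 / 798) = √0.009449 = 0.09720 rad/s.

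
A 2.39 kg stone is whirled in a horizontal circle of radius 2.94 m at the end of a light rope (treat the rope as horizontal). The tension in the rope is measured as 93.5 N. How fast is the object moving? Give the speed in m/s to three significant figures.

T = m v²/r ⇒ v = √(T r / m) = √(93.5 × 2.94 / 2.39) = √115.0 = 10.72 m/s.

10.7 m/s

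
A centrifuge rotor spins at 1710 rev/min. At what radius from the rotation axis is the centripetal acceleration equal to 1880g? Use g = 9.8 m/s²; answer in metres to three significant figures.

0.575 m

ω = 1710 rev/min × 2π/60 = 179.1 rad/s.
a_c = ω²r = 1880g ⇒ r = 1880 × 9.8 / (179.1)² = 18420/32070 = 0.5746 m.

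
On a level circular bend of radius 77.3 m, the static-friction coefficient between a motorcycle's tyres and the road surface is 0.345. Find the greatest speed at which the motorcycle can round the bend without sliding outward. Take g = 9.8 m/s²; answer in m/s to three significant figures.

The only inward force on a level bend is static friction, so at the limit f_s = μ_s N = μ_s m g = m v²/r.
Mass cancels: v_max = √(μ_s g r) = √(0.345 × 9.8 × 77.3) = √261.4 = 16.17 m/s.

16.2 m/s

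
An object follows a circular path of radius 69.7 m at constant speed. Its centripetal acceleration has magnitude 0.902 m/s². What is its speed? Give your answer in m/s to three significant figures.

7.93 m/s

a_c = v²/r ⇒ v = √(a_c · r) = √(0.902 × 69.7) = √62.87 = 7.929 m/s.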